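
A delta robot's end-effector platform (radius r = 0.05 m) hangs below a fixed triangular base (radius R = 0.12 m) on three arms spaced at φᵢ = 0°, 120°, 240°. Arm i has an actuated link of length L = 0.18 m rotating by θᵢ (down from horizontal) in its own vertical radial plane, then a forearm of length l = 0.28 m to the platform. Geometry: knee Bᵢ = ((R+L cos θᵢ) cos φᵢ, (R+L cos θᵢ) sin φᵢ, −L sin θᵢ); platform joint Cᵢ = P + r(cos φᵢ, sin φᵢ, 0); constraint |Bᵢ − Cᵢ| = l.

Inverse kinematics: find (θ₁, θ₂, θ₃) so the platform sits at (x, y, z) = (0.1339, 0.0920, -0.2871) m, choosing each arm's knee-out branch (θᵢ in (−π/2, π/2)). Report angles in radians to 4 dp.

arm 1 (φ=0.0°): x'=0.1339, y'=0.0920
  e−x'=-0.0639;  (l²−L²−(e−x')²−y'²−z²)/2L = -0.1360
  γ=atan2(-0.2871,-0.0639)=-1.7898;  ψ=arccos(-0.4625)=2.0516;  θ1=γ+ψ≈0.2618
φ2=120.0° → target in arm frame (0.0127, -0.1620)
  e−x'=0.0573;  (l²−L²−(e−x')²−y'²−z²)/2L = -0.1832
  γ=atan2(-0.2871,0.0573)=-1.3739;  ψ=arccos(-0.6256)=2.2468;  θ2=γ+ψ≈0.8729
arm 3 (φ=240.0°): x'=-0.1466, y'=0.0700
  e−x'=0.2166;  (l²−L²−(e−x')²−y'²−z²)/2L = -0.2451
  θ3 = atan2(B,A) + arccos(C/0.3597) = 1.3963

θ₁ = 0.2618, θ₂ = 0.8729, θ₃ = 1.3963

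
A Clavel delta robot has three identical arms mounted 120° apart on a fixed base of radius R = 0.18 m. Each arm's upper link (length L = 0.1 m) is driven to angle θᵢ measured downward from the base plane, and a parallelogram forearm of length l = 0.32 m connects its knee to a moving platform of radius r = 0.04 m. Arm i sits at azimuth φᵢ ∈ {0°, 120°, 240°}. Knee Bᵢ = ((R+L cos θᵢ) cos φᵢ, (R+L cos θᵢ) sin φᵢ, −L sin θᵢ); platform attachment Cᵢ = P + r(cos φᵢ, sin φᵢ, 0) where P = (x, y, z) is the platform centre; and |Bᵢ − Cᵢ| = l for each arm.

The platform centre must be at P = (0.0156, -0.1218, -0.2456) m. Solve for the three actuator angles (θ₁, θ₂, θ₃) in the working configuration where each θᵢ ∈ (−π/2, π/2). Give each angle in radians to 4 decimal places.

θ₁ = 0.4367, θ₂ = 1.3087, θ₃ = -0.3491

arm 1 (φ=0.0°): x'=0.0156, y'=-0.1218
  e−x'=0.1244;  (l²−L²−(e−x')²−y'²−z²)/2L = 0.0089
  √(A²+B²)=0.2753;  θ1 = -1.1020+1.5386 ≈ 0.4367
arm 2 (φ=120.0°): x'=-0.1133, y'=0.0474
  e−x'=0.2533;  (l²−L²−(e−x')²−y'²−z²)/2L = -0.1716
  θ2 = atan2(B,A) + arccos(C/0.3528) = 1.3087
rotate P by −φ3: (0.0977, 0.0744, -0.2456)
  e−x'=0.0423;  (l²−L²−(e−x')²−y'²−z²)/2L = 0.1238
  √(A²+B²)=0.2492;  θ3 = -1.4002+1.0511 ≈ -0.3491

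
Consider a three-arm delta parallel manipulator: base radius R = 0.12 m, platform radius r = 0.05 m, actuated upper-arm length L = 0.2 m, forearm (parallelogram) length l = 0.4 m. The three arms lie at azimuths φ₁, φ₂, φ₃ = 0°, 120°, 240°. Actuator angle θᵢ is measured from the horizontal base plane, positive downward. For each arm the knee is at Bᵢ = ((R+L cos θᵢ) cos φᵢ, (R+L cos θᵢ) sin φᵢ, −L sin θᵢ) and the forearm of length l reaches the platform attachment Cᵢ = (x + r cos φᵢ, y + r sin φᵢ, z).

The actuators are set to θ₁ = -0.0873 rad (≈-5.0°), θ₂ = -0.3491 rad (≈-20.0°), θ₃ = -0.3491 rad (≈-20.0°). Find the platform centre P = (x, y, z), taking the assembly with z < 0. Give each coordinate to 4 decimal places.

(-0.0298, 0.0000, -0.2482)

φ1=0.0°: virtual centre (0.2692, 0.0000, 0.0174), radius l
centre 2 = (0.2579·cos120.0°, 0.2579·sin120.0°, 0.0684) = (-0.1290, 0.2234, 0.0684)
φ3=240.0°: virtual centre (-0.1290, -0.2234, 0.0684), radius l
|centre ₂|²−|centre ₁|² = -0.0016;  |centre ₃|²−|centre ₁|² = -0.0016
linear system: -0.7964x+0.4468y = -0.0016−0.1019z; -0.7964x+-0.4468y = -0.0016−0.1019z
Cramer: x(z) = 0.0020+0.1280z;  y(z) = 0.0000-0.0000z
into |P−centre ₁|² = l²: 1.0164z² + -0.1033z + -0.0883 = 0;  Δ = 0.3695;  z = -0.2482 or 0.3499 → z<0 root = -0.2482
x = -0.0298, y = 0.0000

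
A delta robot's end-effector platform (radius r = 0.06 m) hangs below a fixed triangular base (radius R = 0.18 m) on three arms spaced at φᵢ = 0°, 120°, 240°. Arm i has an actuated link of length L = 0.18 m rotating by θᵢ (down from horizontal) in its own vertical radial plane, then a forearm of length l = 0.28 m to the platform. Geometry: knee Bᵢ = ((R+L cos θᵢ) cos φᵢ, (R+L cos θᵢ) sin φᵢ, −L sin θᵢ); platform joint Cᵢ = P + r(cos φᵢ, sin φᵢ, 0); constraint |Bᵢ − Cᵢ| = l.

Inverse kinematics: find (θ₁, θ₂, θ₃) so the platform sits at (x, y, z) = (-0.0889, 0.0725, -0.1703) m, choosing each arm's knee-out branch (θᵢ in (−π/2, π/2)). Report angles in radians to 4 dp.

arm 1 (φ=0.0°): x'=-0.0889, y'=0.0725
  A=0.2089, B=-0.1703, C=(l²−L²−A²−y'²−z²)/(2L)=-0.0886
  θ1 = atan2(B,A) + arccos(C/0.2695) = 1.2218
φ2=120.0° → target in arm frame (0.1072, 0.0407)
  A=0.0128, B=-0.1703, C=(l²−L²−A²−y'²−z²)/(2L)=0.0422
  θ2 = atan2(B,A) + arccos(C/0.1708) = -0.1746
rotate P by −φ3: (-0.0183, -0.1132, -0.1703)
  A=0.1383, B=-0.1703, C=(l²−L²−A²−y'²−z²)/(2L)=-0.0416
  √(A²+B²)=0.2194;  θ3 = -0.8886+1.7614 ≈ 0.8728

θ₁ = 1.2218, θ₂ = -0.1746, θ₃ = 0.8728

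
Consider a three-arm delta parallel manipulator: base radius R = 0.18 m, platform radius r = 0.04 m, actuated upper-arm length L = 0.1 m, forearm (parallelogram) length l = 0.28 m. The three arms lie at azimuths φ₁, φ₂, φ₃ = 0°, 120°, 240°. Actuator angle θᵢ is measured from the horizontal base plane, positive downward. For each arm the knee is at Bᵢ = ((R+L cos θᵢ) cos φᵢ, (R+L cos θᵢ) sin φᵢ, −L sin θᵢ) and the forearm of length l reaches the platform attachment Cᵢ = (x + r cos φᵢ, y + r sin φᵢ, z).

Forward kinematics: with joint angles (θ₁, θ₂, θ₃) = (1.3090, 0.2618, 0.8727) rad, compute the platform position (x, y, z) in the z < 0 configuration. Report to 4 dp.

φ1=0.0°: virtual centre (0.1659, 0.0000, -0.0966), radius l
S2 = (0.2366·cos120.0°, 0.2366·sin120.0°, -0.0259) = (-0.1183, 0.2049, -0.0259)
arm 3 at φ=240.0°: ρ3 = 0.2043;  S3 = (-0.1021, -0.1769, -0.0766)
eliminate P² terms by subtracting sphere 1 from 2 and 3
[-0.5684 0.4098 0.1414]·P = 0.0198;  [-0.5360 -0.3538 0.0400]·P = 0.0108
det = 0.4208;  x = -0.0271+0.1579z,  y = 0.0107+-0.1262z
quadratic in z: (1.0408)z²+(0.1296)z+(-0.0317)=0, √Δ=0.3857 → z ∈ {-0.2475, 0.1231}; z = -0.2475 (taking z<0)
x = -0.0662, y = 0.0419

(-0.0662, 0.0419, -0.2475)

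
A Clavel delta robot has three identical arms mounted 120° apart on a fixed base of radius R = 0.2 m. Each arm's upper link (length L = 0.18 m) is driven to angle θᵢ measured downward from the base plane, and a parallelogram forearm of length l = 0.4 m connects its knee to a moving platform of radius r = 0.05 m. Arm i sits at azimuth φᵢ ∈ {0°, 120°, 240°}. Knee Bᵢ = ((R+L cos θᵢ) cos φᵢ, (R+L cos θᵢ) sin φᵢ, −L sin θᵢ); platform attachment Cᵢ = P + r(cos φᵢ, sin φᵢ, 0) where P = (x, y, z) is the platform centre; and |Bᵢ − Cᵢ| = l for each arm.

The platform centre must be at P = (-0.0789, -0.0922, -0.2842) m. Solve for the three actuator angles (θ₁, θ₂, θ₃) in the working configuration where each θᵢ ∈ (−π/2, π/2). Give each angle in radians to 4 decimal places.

rotate P by −φ1: (-0.0789, -0.0922, -0.2842)
  e−x'=0.2289;  (l²−L²−(e−x')²−y'²−z²)/2L = -0.0391
  θ1 = atan2(B,A) + arccos(C/0.3649) = 0.7853
rotate P by −φ2: (-0.0404, 0.1144, -0.2842)
  e−x'=0.1904;  (l²−L²−(e−x')²−y'²−z²)/2L = -0.0070
  √(A²+B²)=0.3421;  θ2 = -0.9805+1.5912 ≈ 0.6107
arm 3 (φ=240.0°): x'=0.1193, y'=-0.0222
  A cos θ + B sin θ = C:  0.0307·cos θ + -0.2842·sin θ = 0.1261
  θ3 = atan2(B,A) + arccos(C/0.2859) = -0.3492

θ₁ = 0.7853, θ₂ = 0.6107, θ₃ = -0.3492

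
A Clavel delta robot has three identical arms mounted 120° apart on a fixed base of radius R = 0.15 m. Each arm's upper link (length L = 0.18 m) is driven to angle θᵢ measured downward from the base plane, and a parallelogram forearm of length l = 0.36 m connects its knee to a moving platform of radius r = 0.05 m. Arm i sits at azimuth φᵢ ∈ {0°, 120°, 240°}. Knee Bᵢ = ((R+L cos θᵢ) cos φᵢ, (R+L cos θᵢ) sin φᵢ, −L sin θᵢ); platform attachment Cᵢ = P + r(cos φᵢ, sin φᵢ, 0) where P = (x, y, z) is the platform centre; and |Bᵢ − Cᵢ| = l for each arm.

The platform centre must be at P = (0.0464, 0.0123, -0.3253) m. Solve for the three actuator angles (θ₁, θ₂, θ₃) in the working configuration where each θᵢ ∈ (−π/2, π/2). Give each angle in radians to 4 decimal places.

θ₁ = 0.2616, θ₂ = 0.5233, θ₃ = 0.6108

arm 1 (φ=0.0°): x'=0.0464, y'=0.0123
  A=0.0536, B=-0.3253, C=(l²−L²−A²−y'²−z²)/(2L)=-0.0323
  θ1 = atan2(B,A) + arccos(C/0.3297) = 0.2616
rotate P by −φ2: (-0.0125, -0.0463, -0.3253)
  A=0.1125, B=-0.3253, C=(l²−L²−A²−y'²−z²)/(2L)=-0.0651
  √(A²+B²)=0.3442;  θ2 = -1.2377+1.7610 ≈ 0.5233
arm 3 (φ=240.0°): x'=-0.0339, y'=0.0340
  A cos θ + B sin θ = C:  0.1339·cos θ + -0.3253·sin θ = -0.0769
  √(A²+B²)=0.3518;  θ3 = -1.1804+1.7913 ≈ 0.6108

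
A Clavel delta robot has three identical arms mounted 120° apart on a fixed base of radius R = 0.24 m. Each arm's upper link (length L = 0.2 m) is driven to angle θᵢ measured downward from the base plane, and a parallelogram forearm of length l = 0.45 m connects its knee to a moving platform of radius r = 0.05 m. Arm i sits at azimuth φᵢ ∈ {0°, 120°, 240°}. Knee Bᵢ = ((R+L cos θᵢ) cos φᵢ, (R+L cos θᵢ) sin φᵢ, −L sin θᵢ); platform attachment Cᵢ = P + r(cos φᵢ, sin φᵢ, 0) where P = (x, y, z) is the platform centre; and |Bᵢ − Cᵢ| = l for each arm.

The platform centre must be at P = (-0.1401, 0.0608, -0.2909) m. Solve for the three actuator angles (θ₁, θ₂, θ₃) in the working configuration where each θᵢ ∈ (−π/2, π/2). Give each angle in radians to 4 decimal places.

rotate P by −φ1: (-0.1401, 0.0608, -0.2909)
  A cos θ + B sin θ = C:  0.3301·cos θ + -0.2909·sin θ = -0.0870
  γ=atan2(-0.2909,0.3301)=-0.7224;  ψ=arccos(-0.1977)=1.7698;  θ1=γ+ψ≈1.0474
arm 2 (φ=120.0°): x'=0.1227, y'=0.0909
  A cos θ + B sin θ = C:  0.0673·cos θ + -0.2909·sin θ = 0.1627
  √(A²+B²)=0.2986;  θ2 = -1.3435+0.9945 ≈ -0.3489
rotate P by −φ3: (0.0174, -0.1517, -0.2909)
  A cos θ + B sin θ = C:  0.1726·cos θ + -0.2909·sin θ = 0.0627
  γ=atan2(-0.2909,0.1726)=-1.0353;  ψ=arccos(0.1852)=1.3845;  θ3=γ+ψ≈0.3492

θ₁ = 1.0474, θ₂ = -0.3489, θ₃ = 0.3492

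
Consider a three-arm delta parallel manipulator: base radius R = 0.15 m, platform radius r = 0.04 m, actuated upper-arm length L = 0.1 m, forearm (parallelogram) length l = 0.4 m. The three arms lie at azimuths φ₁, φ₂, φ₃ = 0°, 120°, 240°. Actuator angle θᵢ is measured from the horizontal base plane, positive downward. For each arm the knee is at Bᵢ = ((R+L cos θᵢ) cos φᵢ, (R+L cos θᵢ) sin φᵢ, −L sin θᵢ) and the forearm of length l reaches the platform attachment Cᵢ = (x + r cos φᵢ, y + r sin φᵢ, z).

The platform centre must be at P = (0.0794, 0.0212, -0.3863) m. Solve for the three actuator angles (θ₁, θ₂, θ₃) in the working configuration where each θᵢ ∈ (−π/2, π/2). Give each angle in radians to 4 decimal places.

θ₁ = 0.0870, θ₂ = 0.6106, θ₃ = 0.7853

rotate P by −φ1: (0.0794, 0.0212, -0.3863)
  A cos θ + B sin θ = C:  0.0306·cos θ + -0.3863·sin θ = -0.0031
  θ1 = atan2(B,A) + arccos(C/0.3875) = 0.0870
arm 2 (φ=120.0°): x'=-0.0213, y'=-0.0794
  A=0.1313, B=-0.3863, C=(l²−L²−A²−y'²−z²)/(2L)=-0.1139
  θ2 = atan2(B,A) + arccos(C/0.4080) = 0.6106
rotate P by −φ3: (-0.0581, 0.0582, -0.3863)
  e−x'=0.1681;  (l²−L²−(e−x')²−y'²−z²)/2L = -0.1543
  θ3 = atan2(B,A) + arccos(C/0.4213) = 0.7853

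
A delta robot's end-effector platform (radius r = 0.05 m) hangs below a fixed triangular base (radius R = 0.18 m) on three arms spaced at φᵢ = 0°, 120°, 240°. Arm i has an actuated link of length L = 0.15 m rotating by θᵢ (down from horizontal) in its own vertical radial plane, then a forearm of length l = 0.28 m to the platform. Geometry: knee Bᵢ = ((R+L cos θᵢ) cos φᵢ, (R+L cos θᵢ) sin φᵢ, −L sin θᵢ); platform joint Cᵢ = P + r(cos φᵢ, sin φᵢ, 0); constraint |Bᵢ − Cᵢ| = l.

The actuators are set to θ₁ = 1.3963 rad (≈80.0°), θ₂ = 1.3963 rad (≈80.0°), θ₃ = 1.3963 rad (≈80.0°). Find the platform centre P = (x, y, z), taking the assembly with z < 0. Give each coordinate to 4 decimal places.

(0.0000, 0.0000, -0.3802)

S1 = (0.1560·cos0.0°, 0.1560·sin0.0°, -0.1477) = (0.1560, 0.0000, -0.1477)
arm 2 at φ=120.0°: (R−r)+L cos θ2 = 0.1560;  S2 = (-0.0780, 0.1351, -0.1477)
φ3=240.0°: virtual centre (-0.0780, -0.1351, -0.1477), radius l
eliminate P² terms by subtracting sphere 1 from 2 and 3
plane₁₂: -0.4681x+0.2703y+0.0000z = 0.0000
det = 0.2530;  x = 0.0000+0.0000z,  y = 0.0000+0.0000z
sphere 1 gives Az²+Bz+C=0 with A=1.0000, B=0.2954, C=-0.0322;  B²−4AC=0.2162;  roots -0.3802, 0.0848;  negative root z = -0.3802
x = 0.0000, y = 0.0000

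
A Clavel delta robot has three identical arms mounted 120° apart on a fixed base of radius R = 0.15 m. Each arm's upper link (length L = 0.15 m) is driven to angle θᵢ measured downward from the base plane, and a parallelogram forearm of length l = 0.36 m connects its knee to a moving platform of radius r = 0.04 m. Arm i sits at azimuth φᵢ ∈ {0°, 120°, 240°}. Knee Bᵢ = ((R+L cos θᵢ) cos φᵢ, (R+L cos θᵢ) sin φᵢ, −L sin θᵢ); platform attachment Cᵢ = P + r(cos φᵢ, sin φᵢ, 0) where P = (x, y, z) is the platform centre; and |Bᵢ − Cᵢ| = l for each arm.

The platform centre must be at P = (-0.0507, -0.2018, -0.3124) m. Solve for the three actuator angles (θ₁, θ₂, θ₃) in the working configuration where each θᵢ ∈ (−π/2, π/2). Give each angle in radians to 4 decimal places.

θ₁ = 1.0470, θ₂ = 1.3960, θ₃ = -0.2617

rotate P by −φ1: (-0.0507, -0.2018, -0.3124)
  A cos θ + B sin θ = C:  0.1607·cos θ + -0.3124·sin θ = -0.1901
  γ=atan2(-0.3124,0.1607)=-1.0957;  ψ=arccos(-0.5412)=2.1427;  θ1=γ+ψ≈1.0470
φ2=120.0° → target in arm frame (-0.1494, 0.1448)
  A cos θ + B sin θ = C:  0.2594·cos θ + -0.3124·sin θ = -0.2625
  √(A²+B²)=0.4061;  θ2 = -0.8778+2.2738 ≈ 1.3960
rotate P by −φ3: (0.2001, 0.0570, -0.3124)
  A=-0.0901, B=-0.3124, C=(l²−L²−A²−y'²−z²)/(2L)=-0.0062
  γ=atan2(-0.3124,-0.0901)=-1.8516;  ψ=arccos(-0.0191)=1.5899;  θ3=γ+ψ≈-0.2617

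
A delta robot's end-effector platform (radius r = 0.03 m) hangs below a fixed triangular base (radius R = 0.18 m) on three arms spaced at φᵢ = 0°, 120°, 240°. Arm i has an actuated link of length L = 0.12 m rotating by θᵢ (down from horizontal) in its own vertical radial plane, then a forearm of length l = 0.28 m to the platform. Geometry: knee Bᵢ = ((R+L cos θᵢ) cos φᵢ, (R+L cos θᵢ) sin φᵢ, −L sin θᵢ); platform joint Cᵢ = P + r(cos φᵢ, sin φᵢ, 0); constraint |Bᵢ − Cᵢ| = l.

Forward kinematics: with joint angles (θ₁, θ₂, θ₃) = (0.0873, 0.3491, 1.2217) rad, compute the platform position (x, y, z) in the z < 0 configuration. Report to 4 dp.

centre 1 = (0.2695·cos0.0°, 0.2695·sin0.0°, -0.0105) = (0.2695, 0.0000, -0.0105)
arm 2 at φ=120.0°: (R−r)+L cos θ2 = 0.2628;  centre 2 = (-0.1314, 0.2276, -0.0410)
φ3=240.0°: virtual centre (-0.0955, -0.1655, -0.1128), radius l
eliminate P² terms by subtracting sphere 1 from 2 and 3
[-0.8018 0.4551 -0.0612]·P = -0.0020;  [-0.7301 -0.3309 -0.2046]·P = -0.0235
det = 0.5976;  x = 0.0191+-0.1897z,  y = 0.0291+-0.1998z
into |P−centre ₁|² = l²: 1.0759z² + 0.1043z + -0.0147 = 0;  Δ = 0.0741;  z = -0.1750 or 0.0781 → z<0 root = -0.1750
x = 0.0523, y = 0.0641

(0.0523, 0.0641, -0.1750)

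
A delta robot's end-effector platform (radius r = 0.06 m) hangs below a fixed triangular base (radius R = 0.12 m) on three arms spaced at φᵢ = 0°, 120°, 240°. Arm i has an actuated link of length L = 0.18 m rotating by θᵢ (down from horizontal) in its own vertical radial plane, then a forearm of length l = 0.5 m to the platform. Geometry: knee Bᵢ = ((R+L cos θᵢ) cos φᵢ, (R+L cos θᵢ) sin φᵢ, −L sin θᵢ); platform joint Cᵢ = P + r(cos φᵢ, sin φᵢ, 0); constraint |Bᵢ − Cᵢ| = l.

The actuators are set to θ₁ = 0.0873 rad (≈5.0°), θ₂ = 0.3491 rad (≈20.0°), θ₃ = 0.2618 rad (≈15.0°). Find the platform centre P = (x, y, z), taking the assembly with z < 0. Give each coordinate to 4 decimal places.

arm 1 at φ=0.0°: (R−r)+L cos θ1 = 0.2393;  S1 = (0.2393, 0.0000, -0.0157)
arm 2 at φ=120.0°: (R−r)+L cos θ2 = 0.2291;  S2 = (-0.1146, 0.1984, -0.0616)
φ3=240.0°: virtual centre (-0.1169, -0.2025, -0.0466), radius l
subtract pairs → two planes through P
[-0.7078 0.3969 -0.0918]·P = -0.0012;  [-0.7125 -0.4051 -0.0618]·P = -0.0007
det = 0.5695;  x = 0.0013+-0.1083z,  y = -0.0007+0.0380z
quadratic in z: (1.0132)z²+(0.0829)z+(-0.1931)=0, √Δ=0.8885 → z ∈ {-0.4794, 0.3976}; z = -0.4794 (taking z<0)
x = 0.0533, y = -0.0189

(0.0533, -0.0189, -0.4794)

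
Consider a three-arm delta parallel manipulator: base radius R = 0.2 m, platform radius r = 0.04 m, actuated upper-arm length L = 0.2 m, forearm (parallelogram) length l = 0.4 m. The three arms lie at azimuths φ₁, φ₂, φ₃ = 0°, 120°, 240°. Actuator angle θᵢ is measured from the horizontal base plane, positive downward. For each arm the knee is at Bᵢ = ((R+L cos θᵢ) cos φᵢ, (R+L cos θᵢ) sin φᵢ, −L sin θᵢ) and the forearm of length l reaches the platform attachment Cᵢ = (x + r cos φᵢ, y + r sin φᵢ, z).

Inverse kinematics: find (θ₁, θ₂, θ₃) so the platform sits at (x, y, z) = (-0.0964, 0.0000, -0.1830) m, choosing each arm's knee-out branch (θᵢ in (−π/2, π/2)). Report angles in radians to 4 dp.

φ1=0.0° → target in arm frame (-0.0964, 0.0000)
  e−x'=0.2564;  (l²−L²−(e−x')²−y'²−z²)/2L = 0.0519
  √(A²+B²)=0.3150;  θ1 = -0.6199+1.4052 ≈ 0.7853
arm 2 (φ=120.0°): x'=0.0482, y'=0.0835
  e−x'=0.1118;  (l²−L²−(e−x')²−y'²−z²)/2L = 0.1676
  √(A²+B²)=0.2144;  θ2 = -1.0224+0.6736 ≈ -0.3488
arm 3 (φ=240.0°): x'=0.0482, y'=-0.0835
  e−x'=0.1118;  (l²−L²−(e−x')²−y'²−z²)/2L = 0.1676
  √(A²+B²)=0.2144;  θ3 = -1.0224+0.6736 ≈ -0.3488

θ₁ = 0.7853, θ₂ = -0.3488, θ₃ = -0.3488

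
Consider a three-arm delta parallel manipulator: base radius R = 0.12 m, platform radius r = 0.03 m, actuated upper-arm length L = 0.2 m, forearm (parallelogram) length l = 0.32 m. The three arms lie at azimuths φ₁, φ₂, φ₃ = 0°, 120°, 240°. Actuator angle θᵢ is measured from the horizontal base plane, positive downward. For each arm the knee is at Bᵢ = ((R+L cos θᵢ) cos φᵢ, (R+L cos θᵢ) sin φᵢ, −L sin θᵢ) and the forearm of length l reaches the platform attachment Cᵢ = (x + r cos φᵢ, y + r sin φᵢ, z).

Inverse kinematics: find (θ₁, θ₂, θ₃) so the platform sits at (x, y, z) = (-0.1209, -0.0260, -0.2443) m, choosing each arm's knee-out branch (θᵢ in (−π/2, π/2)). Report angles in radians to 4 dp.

θ₁ = 1.0471, θ₂ = 0.3490, θ₃ = 0.0875

arm 1 (φ=0.0°): x'=-0.1209, y'=-0.0260
  A cos θ + B sin θ = C:  0.2109·cos θ + -0.2443·sin θ = -0.1061
  √(A²+B²)=0.3227;  θ1 = -0.8586+1.9058 ≈ 1.0471
rotate P by −φ2: (0.0379, 0.1177, -0.2443)
  A=0.0521, B=-0.2443, C=(l²−L²−A²−y'²−z²)/(2L)=-0.0346
  θ2 = atan2(B,A) + arccos(C/0.2498) = 0.3490
rotate P by −φ3: (0.0830, -0.0917, -0.2443)
  A cos θ + B sin θ = C:  0.0070·cos θ + -0.2443·sin θ = -0.0144
  √(A²+B²)=0.2444;  θ3 = -1.5420+1.6296 ≈ 0.0875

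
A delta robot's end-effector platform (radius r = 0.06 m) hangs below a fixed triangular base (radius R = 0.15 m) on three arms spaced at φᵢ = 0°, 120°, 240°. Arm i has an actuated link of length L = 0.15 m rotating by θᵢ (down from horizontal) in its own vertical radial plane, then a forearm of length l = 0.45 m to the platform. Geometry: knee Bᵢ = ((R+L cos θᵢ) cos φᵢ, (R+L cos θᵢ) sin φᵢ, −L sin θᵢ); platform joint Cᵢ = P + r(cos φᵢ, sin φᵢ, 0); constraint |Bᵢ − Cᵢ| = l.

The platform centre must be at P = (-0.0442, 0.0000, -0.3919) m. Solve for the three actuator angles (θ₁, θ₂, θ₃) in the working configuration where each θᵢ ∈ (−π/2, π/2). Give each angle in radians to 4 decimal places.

θ₁ = 0.2622, θ₂ = 0.0003, θ₃ = 0.0003

rotate P by −φ1: (-0.0442, 0.0000, -0.3919)
  A=0.1342, B=-0.3919, C=(l²−L²−A²−y'²−z²)/(2L)=0.0280
  γ=atan2(-0.3919,0.1342)=-1.2409;  ψ=arccos(0.0676)=1.5031;  θ1=γ+ψ≈0.2622
rotate P by −φ2: (0.0221, 0.0383, -0.3919)
  A=0.0679, B=-0.3919, C=(l²−L²−A²−y'²−z²)/(2L)=0.0678
  √(A²+B²)=0.3977;  θ2 = -1.3992+1.3995 ≈ 0.0003
rotate P by −φ3: (0.0221, -0.0383, -0.3919)
  A cos θ + B sin θ = C:  0.0679·cos θ + -0.3919·sin θ = 0.0678
  √(A²+B²)=0.3977;  θ3 = -1.3992+1.3995 ≈ 0.0003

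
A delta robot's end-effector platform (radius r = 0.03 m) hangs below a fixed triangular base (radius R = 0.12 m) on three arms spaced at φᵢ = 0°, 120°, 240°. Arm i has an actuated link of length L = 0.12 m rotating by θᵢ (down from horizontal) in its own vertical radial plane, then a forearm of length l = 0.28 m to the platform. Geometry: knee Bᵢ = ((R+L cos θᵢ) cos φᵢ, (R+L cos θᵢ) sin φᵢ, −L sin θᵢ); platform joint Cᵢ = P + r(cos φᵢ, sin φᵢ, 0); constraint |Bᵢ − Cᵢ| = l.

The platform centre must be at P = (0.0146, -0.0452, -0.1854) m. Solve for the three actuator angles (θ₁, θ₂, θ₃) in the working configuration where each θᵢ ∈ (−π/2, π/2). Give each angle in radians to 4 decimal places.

θ₁ = -0.0871, θ₂ = 0.4357, θ₃ = -0.2619

rotate P by −φ1: (0.0146, -0.0452, -0.1854)
  A cos θ + B sin θ = C:  0.0754·cos θ + -0.1854·sin θ = 0.0912
  γ=atan2(-0.1854,0.0754)=-1.1845;  ψ=arccos(0.4559)=1.0974;  θ1=γ+ψ≈-0.0871
φ2=120.0° → target in arm frame (-0.0464, 0.0100)
  e−x'=0.1364;  (l²−L²−(e−x')²−y'²−z²)/2L = 0.0455
  θ2 = atan2(B,A) + arccos(C/0.2302) = 0.4357
rotate P by −φ3: (0.0318, 0.0352, -0.1854)
  e−x'=0.0582;  (l²−L²−(e−x')²−y'²−z²)/2L = 0.1042
  θ3 = atan2(B,A) + arccos(C/0.1943) = -0.2619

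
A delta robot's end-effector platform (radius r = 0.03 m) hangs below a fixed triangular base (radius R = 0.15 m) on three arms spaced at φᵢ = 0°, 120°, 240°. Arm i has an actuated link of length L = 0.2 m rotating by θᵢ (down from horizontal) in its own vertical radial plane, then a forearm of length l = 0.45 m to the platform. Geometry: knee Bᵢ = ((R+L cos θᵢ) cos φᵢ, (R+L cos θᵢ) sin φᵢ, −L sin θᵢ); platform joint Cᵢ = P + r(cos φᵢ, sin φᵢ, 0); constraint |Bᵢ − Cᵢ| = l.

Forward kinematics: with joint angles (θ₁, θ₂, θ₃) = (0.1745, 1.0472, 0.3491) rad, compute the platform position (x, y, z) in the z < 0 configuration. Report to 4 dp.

(0.1036, -0.1270, -0.4100)

S1 = (0.3170·cos0.0°, 0.3170·sin0.0°, -0.0347) = (0.3170, 0.0000, -0.0347)
φ2=120.0°: virtual centre (-0.1100, 0.1905, -0.1732), radius l
arm 3 at φ=240.0°: (R−r)+L cos θ3 = 0.3079;  S3 = (-0.1540, -0.2667, -0.0684)
eliminate P² terms by subtracting sphere 1 from 2 and 3
linear system: -0.8539x+0.3811y = -0.0233−-0.2770z; -0.9419x+-0.5334y = -0.0022−-0.0674z
det = 0.8143;  x = 0.0163+-0.2129z,  y = -0.0246+0.2497z
into |P−S₁|² = l²: 1.1077z² + 0.1852z + -0.1103 = 0;  Δ = 0.5228;  z = -0.4100 or 0.2428 → z<0 root = -0.4100
x = 0.1036, y = -0.1270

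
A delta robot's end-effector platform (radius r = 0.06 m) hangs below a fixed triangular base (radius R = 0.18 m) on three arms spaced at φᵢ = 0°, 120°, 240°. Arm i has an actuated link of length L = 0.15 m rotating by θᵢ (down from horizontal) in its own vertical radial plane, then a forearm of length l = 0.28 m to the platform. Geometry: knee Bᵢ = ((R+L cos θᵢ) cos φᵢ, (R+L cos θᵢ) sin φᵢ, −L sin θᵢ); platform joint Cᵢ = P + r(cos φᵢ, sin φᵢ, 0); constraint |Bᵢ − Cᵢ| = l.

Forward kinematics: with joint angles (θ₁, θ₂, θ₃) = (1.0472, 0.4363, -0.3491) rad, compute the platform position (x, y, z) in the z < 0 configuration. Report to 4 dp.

arm 1 at φ=0.0°: e+L cos θ1 = 0.1950;  O1 = (0.1950, 0.0000, -0.1299)
φ2=120.0°: virtual centre (-0.1280, 0.2217, -0.0634), radius l
φ3=240.0°: virtual centre (-0.1305, -0.2260, 0.0513), radius l
|O₂|²−|O₁|² = 0.0146;  |O₃|²−|O₁|² = 0.0158
plane₁₂: -0.6459x+0.4433y+0.1330z = 0.0146
Cramer: x(z) = -0.0235+0.3803z;  y(z) = -0.0012+0.2541z
into |P−O₁|² = l²: 1.2092z² + 0.0930z + -0.0138 = 0;  Δ = 0.0754;  z = -0.1520 or 0.0751 → z<0 root = -0.1520
x = -0.0813, y = -0.0398

(-0.0813, -0.0398, -0.1520)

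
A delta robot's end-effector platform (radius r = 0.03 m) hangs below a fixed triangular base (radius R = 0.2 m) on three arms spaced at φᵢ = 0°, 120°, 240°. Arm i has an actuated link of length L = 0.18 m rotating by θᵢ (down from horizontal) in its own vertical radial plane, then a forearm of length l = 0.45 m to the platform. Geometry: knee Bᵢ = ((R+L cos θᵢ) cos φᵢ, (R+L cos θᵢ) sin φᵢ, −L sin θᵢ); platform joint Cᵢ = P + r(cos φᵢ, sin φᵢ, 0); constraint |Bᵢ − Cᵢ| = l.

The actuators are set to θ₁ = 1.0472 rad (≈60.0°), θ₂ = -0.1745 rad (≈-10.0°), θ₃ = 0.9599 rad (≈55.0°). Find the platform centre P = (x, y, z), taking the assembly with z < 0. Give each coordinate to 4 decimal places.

(-0.0999, 0.1443, -0.3842)

arm 1 at φ=0.0°: (R−r)+L cos θ1 = 0.2600;  O1 = (0.2600, 0.0000, -0.1559)
O2 = (0.3473·cos120.0°, 0.3473·sin120.0°, 0.0313) = (-0.1736, 0.3007, 0.0313)
O3 = (0.2732·cos240.0°, 0.2732·sin240.0°, -0.1474) = (-0.1366, -0.2366, -0.1474)
eliminate P² terms by subtracting sphere 1 from 2 and 3
plane₁₂: -0.8673x+0.6015y+0.3743z = 0.0297
Cramer: x(z) = -0.0189+0.2110z;  y(z) = 0.0221-0.3180z
sphere 1 gives Az²+Bz+C=0 with A=1.1456, B=0.1800, C=-0.0999;  B²−4AC=0.4904;  roots -0.3842, 0.2271;  negative root z = -0.3842
x = -0.0999, y = 0.1443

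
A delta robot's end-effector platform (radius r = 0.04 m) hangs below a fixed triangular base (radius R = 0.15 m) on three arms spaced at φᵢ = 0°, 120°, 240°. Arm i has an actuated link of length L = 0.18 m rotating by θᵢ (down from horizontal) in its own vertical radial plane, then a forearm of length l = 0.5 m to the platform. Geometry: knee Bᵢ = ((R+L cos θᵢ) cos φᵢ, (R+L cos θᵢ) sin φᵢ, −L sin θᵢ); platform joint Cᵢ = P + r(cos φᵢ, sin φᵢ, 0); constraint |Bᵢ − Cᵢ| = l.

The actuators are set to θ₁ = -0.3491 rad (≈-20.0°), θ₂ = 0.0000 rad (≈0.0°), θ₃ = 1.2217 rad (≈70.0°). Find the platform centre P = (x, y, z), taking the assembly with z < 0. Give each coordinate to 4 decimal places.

arm 1 at φ=0.0°: ρ1 = 0.2791;  centre 1 = (0.2791, 0.0000, 0.0616)
arm 2 at φ=120.0°: ρ2 = 0.2900;  centre 2 = (-0.1450, 0.2511, 0.0000)
arm 3 at φ=240.0°: ρ3 = 0.1716;  centre 3 = (-0.0858, -0.1486, -0.1691)
eliminate P² terms by subtracting sphere 1 from 2 and 3
plane₁₂: -0.8483x+0.5023y+-0.1231z = 0.0024
det = 0.6187;  x = 0.0181+-0.4338z,  y = 0.0353+-0.4874z
into |P−centre ₁|² = l²: 1.4257z² + 0.0690z + -0.1768 = 0;  Δ = 1.0130;  z = -0.3772 or 0.3288 → z<0 root = -0.3772
x = 0.1817, y = 0.2191

(0.1817, 0.2191, -0.3772)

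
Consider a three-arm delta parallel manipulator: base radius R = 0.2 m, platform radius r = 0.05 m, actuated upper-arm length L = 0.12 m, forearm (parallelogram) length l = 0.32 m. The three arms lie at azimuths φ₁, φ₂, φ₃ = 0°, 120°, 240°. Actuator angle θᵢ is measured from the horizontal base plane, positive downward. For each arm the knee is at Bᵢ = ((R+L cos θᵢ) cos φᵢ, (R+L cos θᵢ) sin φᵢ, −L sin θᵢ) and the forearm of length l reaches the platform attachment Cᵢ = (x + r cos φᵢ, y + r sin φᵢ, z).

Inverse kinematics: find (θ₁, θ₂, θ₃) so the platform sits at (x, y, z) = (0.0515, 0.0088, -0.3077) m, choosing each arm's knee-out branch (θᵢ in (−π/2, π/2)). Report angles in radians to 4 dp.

θ₁ = 0.5237, θ₂ = 0.9599, θ₃ = 1.0468

φ1=0.0° → target in arm frame (0.0515, 0.0088)
  e−x'=0.0985;  (l²−L²−(e−x')²−y'²−z²)/2L = -0.0686
  θ1 = atan2(B,A) + arccos(C/0.3231) = 0.5237
arm 2 (φ=120.0°): x'=-0.0181, y'=-0.0490
  e−x'=0.1681;  (l²−L²−(e−x')²−y'²−z²)/2L = -0.1556
  γ=atan2(-0.3077,0.1681)=-1.0707;  ψ=arccos(-0.4438)=2.0306;  θ2=γ+ψ≈0.9599
arm 3 (φ=240.0°): x'=-0.0334, y'=0.0402
  e−x'=0.1834;  (l²−L²−(e−x')²−y'²−z²)/2L = -0.1747
  √(A²+B²)=0.3582;  θ3 = -1.0334+2.0802 ≈ 1.0468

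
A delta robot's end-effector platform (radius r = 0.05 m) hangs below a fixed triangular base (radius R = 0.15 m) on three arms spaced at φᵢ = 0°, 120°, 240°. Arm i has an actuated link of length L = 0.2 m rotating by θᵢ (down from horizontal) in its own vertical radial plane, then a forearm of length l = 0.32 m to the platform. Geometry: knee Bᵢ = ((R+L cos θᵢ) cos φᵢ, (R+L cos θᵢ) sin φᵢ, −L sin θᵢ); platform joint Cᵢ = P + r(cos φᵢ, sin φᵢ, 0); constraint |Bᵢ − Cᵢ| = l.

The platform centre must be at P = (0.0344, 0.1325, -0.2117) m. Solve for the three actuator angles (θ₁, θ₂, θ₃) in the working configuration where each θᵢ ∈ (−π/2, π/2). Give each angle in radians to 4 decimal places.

rotate P by −φ1: (0.0344, 0.1325, -0.2117)
  A=0.0656, B=-0.2117, C=(l²−L²−A²−y'²−z²)/(2L)=-0.0107
  √(A²+B²)=0.2216;  θ1 = -1.2703+1.6191 ≈ 0.3487
rotate P by −φ2: (0.0975, -0.0960, -0.2117)
  A=0.0025, B=-0.2117, C=(l²−L²−A²−y'²−z²)/(2L)=0.0209
  γ=atan2(-0.2117,0.0025)=-1.5592;  ψ=arccos(0.0986)=1.4720;  θ2=γ+ψ≈-0.0872
arm 3 (φ=240.0°): x'=-0.1319, y'=-0.0365
  e−x'=0.2319;  (l²−L²−(e−x')²−y'²−z²)/2L = -0.0939
  γ=atan2(-0.2117,0.2319)=-0.7398;  ψ=arccos(-0.2989)=1.8743;  θ3=γ+ψ≈1.1345

θ₁ = 0.3487, θ₂ = -0.0872, θ₃ = 1.1345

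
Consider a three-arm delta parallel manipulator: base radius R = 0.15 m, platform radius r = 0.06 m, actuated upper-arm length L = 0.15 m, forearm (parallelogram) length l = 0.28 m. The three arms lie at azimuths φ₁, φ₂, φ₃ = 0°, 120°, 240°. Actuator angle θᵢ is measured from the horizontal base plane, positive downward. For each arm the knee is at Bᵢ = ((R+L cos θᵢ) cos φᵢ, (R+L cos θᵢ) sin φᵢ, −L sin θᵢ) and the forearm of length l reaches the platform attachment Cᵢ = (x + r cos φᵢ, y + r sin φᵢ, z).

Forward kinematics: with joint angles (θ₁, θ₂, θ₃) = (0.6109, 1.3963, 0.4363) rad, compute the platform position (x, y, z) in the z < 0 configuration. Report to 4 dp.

(0.0503, -0.1221, -0.2786)

arm 1 at φ=0.0°: e+L cos θ1 = 0.2129;  centre 1 = (0.2129, 0.0000, -0.0860)
arm 2 at φ=120.0°: e+L cos θ2 = 0.1160;  centre 2 = (-0.0580, 0.1005, -0.1477)
φ3=240.0°: virtual centre (-0.1130, -0.1957, -0.0634), radius l
eliminate P² terms by subtracting sphere 1 from 2 and 3
linear system: -0.5418x+0.2010y = -0.0174−-0.1234z; -0.6517x+-0.3914y = 0.0024−0.0453z
det = 0.3430;  x = 0.0185+-0.1142z,  y = -0.0368+0.3059z
into |P−centre ₁|² = l²: 1.1066z² + 0.1939z + -0.0319 = 0;  Δ = 0.1787;  z = -0.2786 or 0.1033 → z<0 root = -0.2786
x = 0.0503, y = -0.1221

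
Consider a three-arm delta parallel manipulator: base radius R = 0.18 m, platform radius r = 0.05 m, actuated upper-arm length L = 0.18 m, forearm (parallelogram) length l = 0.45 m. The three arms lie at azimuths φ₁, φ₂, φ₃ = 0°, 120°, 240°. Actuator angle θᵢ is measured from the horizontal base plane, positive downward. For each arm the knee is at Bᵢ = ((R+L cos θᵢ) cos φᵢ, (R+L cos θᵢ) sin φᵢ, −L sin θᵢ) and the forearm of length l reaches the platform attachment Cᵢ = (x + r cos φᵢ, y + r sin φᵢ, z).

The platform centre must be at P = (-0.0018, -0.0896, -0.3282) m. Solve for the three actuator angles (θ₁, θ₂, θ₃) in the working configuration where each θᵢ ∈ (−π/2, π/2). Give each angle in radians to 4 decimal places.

arm 1 (φ=0.0°): x'=-0.0018, y'=-0.0896
  A=0.1318, B=-0.3282, C=(l²−L²−A²−y'²−z²)/(2L)=0.1027
  √(A²+B²)=0.3537;  θ1 = -1.1889+1.2761 ≈ 0.0871
arm 2 (φ=120.0°): x'=-0.0767, y'=0.0464
  e−x'=0.2067;  (l²−L²−(e−x')²−y'²−z²)/2L = 0.0486
  θ2 = atan2(B,A) + arccos(C/0.3879) = 0.4363
arm 3 (φ=240.0°): x'=0.0785, y'=0.0432
  A=0.0515, B=-0.3282, C=(l²−L²−A²−y'²−z²)/(2L)=0.1607
  √(A²+B²)=0.3322;  θ3 = -1.4151+1.0658 ≈ -0.3493

θ₁ = 0.0871, θ₂ = 0.4363, θ₃ = -0.3493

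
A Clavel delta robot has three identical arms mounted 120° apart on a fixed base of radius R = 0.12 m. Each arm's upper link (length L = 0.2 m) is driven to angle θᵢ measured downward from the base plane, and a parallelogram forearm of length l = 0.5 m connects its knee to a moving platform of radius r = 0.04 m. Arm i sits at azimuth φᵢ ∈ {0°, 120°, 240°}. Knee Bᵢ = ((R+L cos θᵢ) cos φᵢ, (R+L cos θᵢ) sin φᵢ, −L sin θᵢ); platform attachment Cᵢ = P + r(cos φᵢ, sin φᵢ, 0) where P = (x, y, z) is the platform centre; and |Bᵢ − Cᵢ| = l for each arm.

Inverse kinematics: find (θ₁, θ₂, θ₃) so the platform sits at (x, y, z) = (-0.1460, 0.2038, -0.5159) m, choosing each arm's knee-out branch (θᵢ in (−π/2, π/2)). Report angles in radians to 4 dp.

arm 1 (φ=0.0°): x'=-0.1460, y'=0.2038
  A=0.2260, B=-0.5159, C=(l²−L²−A²−y'²−z²)/(2L)=-0.3719
  γ=atan2(-0.5159,0.2260)=-1.1579;  ψ=arccos(-0.6603)=2.2920;  θ1=γ+ψ≈1.1341
arm 2 (φ=120.0°): x'=0.2495, y'=0.0245
  A=-0.1695, B=-0.5159, C=(l²−L²−A²−y'²−z²)/(2L)=-0.2137
  √(A²+B²)=0.5430;  θ2 = -1.8882+1.9753 ≈ 0.0871
φ3=240.0° → target in arm frame (-0.1035, -0.2283)
  e−x'=0.1835;  (l²−L²−(e−x')²−y'²−z²)/2L = -0.3549
  √(A²+B²)=0.5476;  θ3 = -1.2291+2.2760 ≈ 1.0469

θ₁ = 1.1341, θ₂ = 0.0871, θ₃ = 1.0469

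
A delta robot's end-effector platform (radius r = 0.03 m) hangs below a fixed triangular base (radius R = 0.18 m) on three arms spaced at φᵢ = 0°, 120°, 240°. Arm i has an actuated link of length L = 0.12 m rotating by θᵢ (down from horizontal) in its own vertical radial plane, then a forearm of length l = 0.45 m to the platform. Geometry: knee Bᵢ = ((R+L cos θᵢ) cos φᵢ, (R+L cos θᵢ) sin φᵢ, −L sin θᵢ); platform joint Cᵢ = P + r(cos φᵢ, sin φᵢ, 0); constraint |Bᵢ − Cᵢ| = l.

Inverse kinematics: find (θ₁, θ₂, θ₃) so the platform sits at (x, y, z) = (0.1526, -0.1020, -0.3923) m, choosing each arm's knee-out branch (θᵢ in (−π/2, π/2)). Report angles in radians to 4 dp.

arm 1 (φ=0.0°): x'=0.1526, y'=-0.1020
  A=-0.0026, B=-0.3923, C=(l²−L²−A²−y'²−z²)/(2L)=0.0991
  γ=atan2(-0.3923,-0.0026)=-1.5774;  ψ=arccos(0.2527)=1.3154;  θ1=γ+ψ≈-0.2621
φ2=120.0° → target in arm frame (-0.1646, -0.0812)
  A cos θ + B sin θ = C:  0.3146·cos θ + -0.3923·sin θ = -0.2974
  γ=atan2(-0.3923,0.3146)=-0.8948;  ψ=arccos(-0.5914)=2.2036;  θ2=γ+ψ≈1.3088
φ3=240.0° → target in arm frame (0.0120, 0.1832)
  e−x'=0.1380;  (l²−L²−(e−x')²−y'²−z²)/2L = -0.0766
  √(A²+B²)=0.4159;  θ3 = -1.2326+1.7560 ≈ 0.5234

θ₁ = -0.2621, θ₂ = 1.3088, θ₃ = 0.5234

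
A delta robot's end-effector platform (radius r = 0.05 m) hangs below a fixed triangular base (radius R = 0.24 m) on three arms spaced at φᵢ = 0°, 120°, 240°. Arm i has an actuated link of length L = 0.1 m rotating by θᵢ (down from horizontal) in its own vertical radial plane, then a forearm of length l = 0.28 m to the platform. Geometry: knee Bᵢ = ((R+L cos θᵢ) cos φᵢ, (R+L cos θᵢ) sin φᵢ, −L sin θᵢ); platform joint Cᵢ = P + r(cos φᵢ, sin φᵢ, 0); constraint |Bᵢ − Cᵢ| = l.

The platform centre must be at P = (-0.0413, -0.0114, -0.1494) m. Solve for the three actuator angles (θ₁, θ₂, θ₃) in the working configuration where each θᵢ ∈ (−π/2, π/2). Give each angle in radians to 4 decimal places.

θ₁ = 1.1348, θ₂ = 0.6105, θ₃ = 0.3493

arm 1 (φ=0.0°): x'=-0.0413, y'=-0.0114
  A cos θ + B sin θ = C:  0.2313·cos θ + -0.1494·sin θ = -0.0378
  θ1 = atan2(B,A) + arccos(C/0.2754) = 1.1348
rotate P by −φ2: (0.0108, 0.0415, -0.1494)
  e−x'=0.1792;  (l²−L²−(e−x')²−y'²−z²)/2L = 0.0612
  θ2 = atan2(B,A) + arccos(C/0.2333) = 0.6105
φ3=240.0° → target in arm frame (0.0305, -0.0301)
  A=0.1595, B=-0.1494, C=(l²−L²−A²−y'²−z²)/(2L)=0.0987
  θ3 = atan2(B,A) + arccos(C/0.2185) = 0.3493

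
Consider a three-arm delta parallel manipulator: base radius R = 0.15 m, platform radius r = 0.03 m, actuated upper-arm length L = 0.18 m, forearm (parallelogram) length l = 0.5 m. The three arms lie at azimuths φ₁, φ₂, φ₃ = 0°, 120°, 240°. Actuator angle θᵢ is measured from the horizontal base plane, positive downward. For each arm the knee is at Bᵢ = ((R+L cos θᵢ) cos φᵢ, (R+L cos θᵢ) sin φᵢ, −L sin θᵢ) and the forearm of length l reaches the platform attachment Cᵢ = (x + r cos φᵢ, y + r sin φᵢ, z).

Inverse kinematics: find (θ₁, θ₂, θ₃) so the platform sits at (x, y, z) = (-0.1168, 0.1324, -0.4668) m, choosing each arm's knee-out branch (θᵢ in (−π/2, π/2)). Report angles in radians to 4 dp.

θ₁ = 0.8725, θ₂ = -0.0875, θ₃ = 0.6979

rotate P by −φ1: (-0.1168, 0.1324, -0.4668)
  A cos θ + B sin θ = C:  0.2368·cos θ + -0.4668·sin θ = -0.2053
  θ1 = atan2(B,A) + arccos(C/0.5234) = 0.8725
arm 2 (φ=120.0°): x'=0.1731, y'=0.0350
  A=-0.0531, B=-0.4668, C=(l²−L²−A²−y'²−z²)/(2L)=-0.0121
  θ2 = atan2(B,A) + arccos(C/0.4698) = -0.0875
φ3=240.0° → target in arm frame (-0.0563, -0.1674)
  e−x'=0.1763;  (l²−L²−(e−x')²−y'²−z²)/2L = -0.1649
  θ3 = atan2(B,A) + arccos(C/0.4990) = 0.6979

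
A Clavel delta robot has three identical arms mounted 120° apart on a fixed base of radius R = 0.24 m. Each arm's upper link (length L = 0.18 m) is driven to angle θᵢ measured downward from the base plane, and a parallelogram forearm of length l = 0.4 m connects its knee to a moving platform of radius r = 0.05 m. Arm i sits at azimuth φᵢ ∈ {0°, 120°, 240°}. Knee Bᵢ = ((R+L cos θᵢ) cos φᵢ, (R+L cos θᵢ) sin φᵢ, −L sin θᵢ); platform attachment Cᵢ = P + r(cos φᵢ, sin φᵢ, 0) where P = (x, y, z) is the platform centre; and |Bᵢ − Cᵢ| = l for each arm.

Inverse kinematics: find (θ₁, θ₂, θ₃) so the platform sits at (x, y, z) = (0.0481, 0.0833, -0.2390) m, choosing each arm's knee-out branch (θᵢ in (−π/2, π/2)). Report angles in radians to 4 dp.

θ₁ = 0.0871, θ₂ = 0.0872, θ₃ = 0.9602

φ1=0.0° → target in arm frame (0.0481, 0.0833)
  A=0.1419, B=-0.2390, C=(l²−L²−A²−y'²−z²)/(2L)=0.1206
  θ1 = atan2(B,A) + arccos(C/0.2780) = 0.0871
arm 2 (φ=120.0°): x'=0.0481, y'=-0.0833
  A=0.1419, B=-0.2390, C=(l²−L²−A²−y'²−z²)/(2L)=0.1206
  γ=atan2(-0.2390,0.1419)=-1.0350;  ψ=arccos(0.4337)=1.1222;  θ2=γ+ψ≈0.0872
φ3=240.0° → target in arm frame (-0.0962, 0.0000)
  e−x'=0.2862;  (l²−L²−(e−x')²−y'²−z²)/2L = -0.0317
  √(A²+B²)=0.3729;  θ3 = -0.6958+1.6560 ≈ 0.9602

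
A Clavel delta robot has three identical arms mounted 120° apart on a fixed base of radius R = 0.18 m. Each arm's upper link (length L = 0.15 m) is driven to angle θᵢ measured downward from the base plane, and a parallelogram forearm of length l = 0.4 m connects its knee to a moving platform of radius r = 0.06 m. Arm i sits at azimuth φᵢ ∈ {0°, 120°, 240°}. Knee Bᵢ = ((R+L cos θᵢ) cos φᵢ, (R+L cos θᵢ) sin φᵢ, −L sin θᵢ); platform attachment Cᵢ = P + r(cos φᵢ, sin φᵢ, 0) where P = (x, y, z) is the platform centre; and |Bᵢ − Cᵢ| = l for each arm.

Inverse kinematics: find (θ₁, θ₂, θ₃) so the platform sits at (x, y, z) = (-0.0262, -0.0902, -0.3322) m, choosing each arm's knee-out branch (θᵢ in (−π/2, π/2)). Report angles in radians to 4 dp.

arm 1 (φ=0.0°): x'=-0.0262, y'=-0.0902
  A cos θ + B sin θ = C:  0.1462·cos θ + -0.3322·sin θ = -0.0079
  θ1 = atan2(B,A) + arccos(C/0.3629) = 0.4363
arm 2 (φ=120.0°): x'=-0.0650, y'=0.0678
  e−x'=0.1850;  (l²−L²−(e−x')²−y'²−z²)/2L = -0.0389
  γ=atan2(-0.3322,0.1850)=-1.0626;  ψ=arccos(-0.1024)=1.6734;  θ2=γ+ψ≈0.6108
arm 3 (φ=240.0°): x'=0.0912, y'=0.0224
  A=0.0288, B=-0.3322, C=(l²−L²−A²−y'²−z²)/(2L)=0.0860
  γ=atan2(-0.3322,0.0288)=-1.4844;  ψ=arccos(0.2580)=1.3098;  θ3=γ+ψ≈-0.1746

θ₁ = 0.4363, θ₂ = 0.6108, θ₃ = -0.1746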